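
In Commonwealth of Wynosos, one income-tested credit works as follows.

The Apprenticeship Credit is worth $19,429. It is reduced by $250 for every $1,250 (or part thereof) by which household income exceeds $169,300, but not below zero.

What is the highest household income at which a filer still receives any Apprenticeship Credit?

$265,550

After 77 increments the reduction is 77 × $250 = $19,250, leaving $179; one more increment wipes it out. Increment 77 ends at excess 77 × $1,250 = $96,250, so the highest qualifying income is $169,300 + $96,250 = $265,550.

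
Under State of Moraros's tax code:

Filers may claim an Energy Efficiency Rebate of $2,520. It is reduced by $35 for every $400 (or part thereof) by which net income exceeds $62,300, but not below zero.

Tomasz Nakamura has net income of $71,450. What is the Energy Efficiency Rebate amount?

Energy Efficiency Rebate: income exceeds $62,300 by $9,150, which is 23 full-or-partial $400 increments; reduction = 23 × $35 = $805, leaving $1,715.

$1,715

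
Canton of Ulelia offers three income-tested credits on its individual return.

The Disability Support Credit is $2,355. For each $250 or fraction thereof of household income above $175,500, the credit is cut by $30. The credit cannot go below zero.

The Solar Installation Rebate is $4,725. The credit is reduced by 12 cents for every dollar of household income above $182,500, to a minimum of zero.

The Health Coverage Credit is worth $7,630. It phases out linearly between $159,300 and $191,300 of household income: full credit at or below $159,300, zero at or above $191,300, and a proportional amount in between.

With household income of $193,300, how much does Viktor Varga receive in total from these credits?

$3,624

Disability Support Credit: income exceeds $175,500 by $17,800, which is 72 full-or-partial $250 increments; reduction = 72 × $30 = $2,160, leaving $195.
Solar Installation Rebate: 12% of the $10,800 excess over $182,500 is $1,296; credit = $4,725 − $1,296 = $3,429.
Health Coverage Credit: $193,300 is at or above $191,300, so the credit is $0.
Total: $195 + $3,429 + $0 = $3,624.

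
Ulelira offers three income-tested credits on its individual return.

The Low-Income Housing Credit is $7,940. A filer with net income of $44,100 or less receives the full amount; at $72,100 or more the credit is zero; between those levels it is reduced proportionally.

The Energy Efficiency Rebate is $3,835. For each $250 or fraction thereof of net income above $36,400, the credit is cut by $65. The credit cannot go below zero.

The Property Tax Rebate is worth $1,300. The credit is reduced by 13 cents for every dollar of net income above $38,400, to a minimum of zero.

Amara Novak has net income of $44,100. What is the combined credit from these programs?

Low-Income Housing Credit: $44,100 is at or below the $44,100 threshold, so the full $7,940 applies.
Energy Efficiency Rebate: income exceeds $36,400 by $7,700, which is 31 full-or-partial $250 increments; reduction = 31 × $65 = $2,015, leaving $1,820.
Property Tax Rebate: 13% of the $5,700 excess over $38,400 is $741; credit = $1,300 − $741 = $559.
Total: $7,940 + $1,820 + $559 = $10,319.

$10,319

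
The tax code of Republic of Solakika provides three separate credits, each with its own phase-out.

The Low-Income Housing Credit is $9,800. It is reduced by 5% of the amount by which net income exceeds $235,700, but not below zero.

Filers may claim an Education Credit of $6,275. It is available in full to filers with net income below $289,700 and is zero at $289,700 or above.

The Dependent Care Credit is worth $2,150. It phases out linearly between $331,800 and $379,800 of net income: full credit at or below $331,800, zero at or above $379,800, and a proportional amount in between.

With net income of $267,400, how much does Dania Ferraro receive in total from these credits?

Low-Income Housing Credit: 5% of the $31,700 excess over $235,700 is $1,585; credit = $9,800 − $1,585 = $8,215.
Education Credit: $267,400 is below the $289,700 cutoff, so the full $6,275 applies.
Dependent Care Credit: $267,400 is at or below the $331,800 threshold, so the full $2,150 applies.
Total: $8,215 + $6,275 + $2,150 = $16,640.

$16,640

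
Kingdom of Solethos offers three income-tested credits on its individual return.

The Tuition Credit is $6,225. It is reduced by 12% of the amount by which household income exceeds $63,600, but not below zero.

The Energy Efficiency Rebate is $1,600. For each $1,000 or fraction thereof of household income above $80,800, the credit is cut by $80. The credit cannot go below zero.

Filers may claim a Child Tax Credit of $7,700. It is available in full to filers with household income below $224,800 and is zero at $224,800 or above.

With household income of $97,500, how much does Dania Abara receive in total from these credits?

$10,097

Tuition Credit: 12% of the $33,900 excess over $63,600 is $4,068; credit = $6,225 − $4,068 = $2,157.
Energy Efficiency Rebate: income exceeds $80,800 by $16,700, which is 17 full-or-partial $1,000 increments; reduction = 17 × $80 = $1,360, leaving $240.
Child Tax Credit: $97,500 is below the $224,800 cutoff, so the full $7,700 applies.
Total: $2,157 + $240 + $7,700 = $10,097.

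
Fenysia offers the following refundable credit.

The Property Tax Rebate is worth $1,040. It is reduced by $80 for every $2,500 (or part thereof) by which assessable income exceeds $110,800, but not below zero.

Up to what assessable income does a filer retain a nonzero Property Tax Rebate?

$140,800

After 12 increments the reduction is 12 × $80 = $960, leaving $80; one more increment wipes it out. Increment 12 ends at excess 12 × $2,500 = $30,000, so the highest qualifying income is $110,800 + $30,000 = $140,800.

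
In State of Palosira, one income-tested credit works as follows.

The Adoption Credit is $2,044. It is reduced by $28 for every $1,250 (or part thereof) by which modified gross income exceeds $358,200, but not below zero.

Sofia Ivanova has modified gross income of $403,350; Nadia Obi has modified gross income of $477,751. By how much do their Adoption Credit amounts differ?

$1,008

Sofia ($403,350): Adoption Credit: income exceeds $358,200 by $45,150, which is 37 full-or-partial $1,250 increments; reduction = 37 × $28 = $1,036, leaving $1,008.
Nadia ($477,751): Adoption Credit: income exceeds $358,200 by $119,551 → 96 increments × $28 = $2,688 ≥ base, so the credit is $0.
Difference: |$1,008 − $0| = $1,008.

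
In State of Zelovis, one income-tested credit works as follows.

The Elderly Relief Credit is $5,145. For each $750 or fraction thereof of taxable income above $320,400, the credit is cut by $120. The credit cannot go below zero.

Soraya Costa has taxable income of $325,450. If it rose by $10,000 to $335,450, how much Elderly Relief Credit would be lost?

At $325,450 — income exceeds $320,400 by $5,050, which is 7 full-or-partial $750 increments; reduction = 7 × $120 = $840, leaving $4,305.
At $335,450 — income exceeds $320,400 by $15,050, which is 21 full-or-partial $750 increments; reduction = 21 × $120 = $2,520, leaving $2,625.
Lost: $4,305 − $2,625 = $1,680.

$1,680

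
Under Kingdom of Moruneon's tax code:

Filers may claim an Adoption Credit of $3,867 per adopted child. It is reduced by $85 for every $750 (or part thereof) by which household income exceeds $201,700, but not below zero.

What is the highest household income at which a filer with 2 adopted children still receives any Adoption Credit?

$269,200

Full credit = 2 × $3,867 = $7,734.
After 90 increments the reduction is 90 × $85 = $7,650, leaving $84; one more increment wipes it out. Increment 90 ends at excess 90 × $750 = $67,500, so the highest qualifying income is $201,700 + $67,500 = $269,200.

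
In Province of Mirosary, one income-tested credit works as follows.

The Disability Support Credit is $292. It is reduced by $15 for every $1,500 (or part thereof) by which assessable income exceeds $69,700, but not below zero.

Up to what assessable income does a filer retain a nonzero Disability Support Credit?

$98,200

After 19 increments the reduction is 19 × $15 = $285, leaving $7; one more increment wipes it out. Increment 19 ends at excess 19 × $1,500 = $28,500, so the highest qualifying income is $69,700 + $28,500 = $98,200.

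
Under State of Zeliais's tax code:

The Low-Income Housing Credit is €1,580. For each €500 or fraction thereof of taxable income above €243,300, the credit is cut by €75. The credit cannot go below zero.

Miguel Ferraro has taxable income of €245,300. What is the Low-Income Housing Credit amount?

€1,280

Low-Income Housing Credit: income exceeds €243,300 by €2,000, which is 4 full-or-partial €500 increments; reduction = 4 × €75 = €300, leaving €1,280.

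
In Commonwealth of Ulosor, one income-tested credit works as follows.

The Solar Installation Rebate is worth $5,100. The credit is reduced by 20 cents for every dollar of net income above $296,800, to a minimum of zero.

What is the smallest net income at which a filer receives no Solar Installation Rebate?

$322,300

The credit falls by 20% of each dollar above $296,800, so it reaches zero when the excess is $5,100 / 20% = $25,500: income = $296,800 + $25,500 = $322,300.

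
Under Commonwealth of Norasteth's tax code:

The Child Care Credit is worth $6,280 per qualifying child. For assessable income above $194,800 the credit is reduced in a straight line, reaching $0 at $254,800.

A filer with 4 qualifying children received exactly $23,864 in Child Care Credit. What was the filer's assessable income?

Full credit = 4 × $6,280 = $25,120.
$23,864 is 23,864/25,120 of the full $25,120, so 1,256/25,120 of the $60,000 range has been used: income = $194,800 + $60,000 × 1,256/25,120 = $197,800.

$197,800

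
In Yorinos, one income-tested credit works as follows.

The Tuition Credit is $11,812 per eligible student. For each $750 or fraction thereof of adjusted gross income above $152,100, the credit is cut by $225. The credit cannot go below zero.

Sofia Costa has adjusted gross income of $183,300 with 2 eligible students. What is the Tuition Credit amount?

$14,174

Tuition Credit: base = 2 × $11,812 = $23,624. income exceeds $152,100 by $31,200, which is 42 full-or-partial $750 increments; reduction = 42 × $225 = $9,450, leaving $14,174.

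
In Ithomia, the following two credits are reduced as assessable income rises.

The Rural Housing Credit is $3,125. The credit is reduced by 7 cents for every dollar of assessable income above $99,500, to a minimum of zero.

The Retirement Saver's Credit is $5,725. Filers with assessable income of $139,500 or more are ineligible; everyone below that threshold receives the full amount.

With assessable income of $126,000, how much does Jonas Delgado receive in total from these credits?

Rural Housing Credit: 7% of the $26,500 excess over $99,500 is $1,855; credit = $3,125 − $1,855 = $1,270.
Retirement Saver's Credit: $126,000 is below the $139,500 cutoff, so the full $5,725 applies.
Total: $1,270 + $5,725 = $6,995.

$6,995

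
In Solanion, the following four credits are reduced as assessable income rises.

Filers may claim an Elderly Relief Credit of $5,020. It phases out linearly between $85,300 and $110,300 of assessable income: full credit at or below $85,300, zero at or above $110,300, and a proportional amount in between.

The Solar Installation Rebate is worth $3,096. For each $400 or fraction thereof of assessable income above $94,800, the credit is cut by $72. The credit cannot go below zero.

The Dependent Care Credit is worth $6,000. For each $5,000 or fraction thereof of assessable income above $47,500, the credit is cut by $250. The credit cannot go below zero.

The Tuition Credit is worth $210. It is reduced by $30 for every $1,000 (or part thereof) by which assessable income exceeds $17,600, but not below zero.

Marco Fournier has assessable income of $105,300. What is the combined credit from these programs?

$5,156

Elderly Relief Credit: $105,300 is $20,000 into a $25,000 phase-out range, leaving 5,000/25,000 of the credit: $5,020 × 5,000/25,000 = $1,004.
Solar Installation Rebate: income exceeds $94,800 by $10,500, which is 27 full-or-partial $400 increments; reduction = 27 × $72 = $1,944, leaving $1,152.
Dependent Care Credit: income exceeds $47,500 by $57,800, which is 12 full-or-partial $5,000 increments; reduction = 12 × $250 = $3,000, leaving $3,000.
Tuition Credit: income exceeds $17,600 by $87,700 → 88 increments × $30 = $2,640 ≥ base, so the credit is $0.
Total: $1,004 + $1,152 + $3,000 + $0 = $5,156.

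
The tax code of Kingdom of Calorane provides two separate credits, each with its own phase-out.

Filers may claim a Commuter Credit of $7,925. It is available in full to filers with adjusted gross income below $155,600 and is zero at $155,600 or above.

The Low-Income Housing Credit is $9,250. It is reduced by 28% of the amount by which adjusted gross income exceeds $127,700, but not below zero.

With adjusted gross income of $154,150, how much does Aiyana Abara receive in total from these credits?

$9,769

Commuter Credit: $154,150 is below the $155,600 cutoff, so the full $7,925 applies.
Low-Income Housing Credit: 28% of the $26,450 excess over $127,700 is $7,406; credit = $9,250 − $7,406 = $1,844.
Total: $7,925 + $1,844 = $9,769.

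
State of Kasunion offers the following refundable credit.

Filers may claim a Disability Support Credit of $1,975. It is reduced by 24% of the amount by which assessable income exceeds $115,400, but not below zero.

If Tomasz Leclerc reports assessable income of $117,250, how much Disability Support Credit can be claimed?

Disability Support Credit: 24% of the $1,850 excess over $115,400 is $444; credit = $1,975 − $444 = $1,531.

$1,531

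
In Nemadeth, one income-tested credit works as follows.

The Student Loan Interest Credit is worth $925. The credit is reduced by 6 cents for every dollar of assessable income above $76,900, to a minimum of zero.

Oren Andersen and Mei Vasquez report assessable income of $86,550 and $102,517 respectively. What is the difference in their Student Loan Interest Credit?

$346

Oren ($86,550): Student Loan Interest Credit: 6% of the $9,650 excess over $76,900 is $579; credit = $925 − $579 = $346.
Mei ($102,517): Student Loan Interest Credit: 6% of the $25,617 excess over $76,900 is $1,537.02 ≥ base, so the credit is $0.
Difference: |$346 − $0| = $346.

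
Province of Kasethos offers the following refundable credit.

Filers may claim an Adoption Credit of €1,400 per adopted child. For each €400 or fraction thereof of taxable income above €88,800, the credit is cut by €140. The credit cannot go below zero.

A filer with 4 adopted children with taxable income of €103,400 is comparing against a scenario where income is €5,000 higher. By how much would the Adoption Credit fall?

At €103,400 — base = 4 × €1,400 = €5,600. income exceeds €88,800 by €14,600, which is 37 full-or-partial €400 increments; reduction = 37 × €140 = €5,180, leaving €420.
At €108,400 — base = 4 × €1,400 = €5,600. income exceeds €88,800 by €19,600 → 49 increments × €140 = €6,860 ≥ base, so the credit is €0.
Lost: €420 − €0 = €420.

€420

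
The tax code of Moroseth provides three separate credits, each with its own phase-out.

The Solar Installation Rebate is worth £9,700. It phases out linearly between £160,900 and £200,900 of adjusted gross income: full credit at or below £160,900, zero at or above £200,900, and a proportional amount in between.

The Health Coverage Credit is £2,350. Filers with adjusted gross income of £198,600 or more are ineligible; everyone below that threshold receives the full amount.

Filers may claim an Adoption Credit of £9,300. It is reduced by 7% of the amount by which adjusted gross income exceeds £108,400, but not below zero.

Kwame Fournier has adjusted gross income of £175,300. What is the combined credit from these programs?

£13,175

Solar Installation Rebate: £175,300 is £14,400 into a £40,000 phase-out range, leaving 25,600/40,000 of the credit: £9,700 × 25,600/40,000 = £6,208.
Health Coverage Credit: £175,300 is below the £198,600 cutoff, so the full £2,350 applies.
Adoption Credit: 7% of the £66,900 excess over £108,400 is £4,683; credit = £9,300 − £4,683 = £4,617.
Total: £6,208 + £2,350 + £4,617 = £13,175.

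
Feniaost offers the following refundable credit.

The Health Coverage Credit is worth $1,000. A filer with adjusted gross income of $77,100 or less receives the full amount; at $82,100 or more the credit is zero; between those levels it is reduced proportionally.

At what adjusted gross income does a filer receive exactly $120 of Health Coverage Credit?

$120 is 120/1,000 of the full $1,000, so 880/1,000 of the $5,000 range has been used: income = $77,100 + $5,000 × 880/1,000 = $81,500.

$81,500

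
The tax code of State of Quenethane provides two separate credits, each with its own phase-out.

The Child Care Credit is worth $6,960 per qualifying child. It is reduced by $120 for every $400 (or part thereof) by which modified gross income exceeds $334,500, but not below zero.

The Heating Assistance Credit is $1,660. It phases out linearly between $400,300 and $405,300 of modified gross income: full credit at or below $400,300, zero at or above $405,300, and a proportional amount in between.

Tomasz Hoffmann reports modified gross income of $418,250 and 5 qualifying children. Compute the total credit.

Child Care Credit: base = 5 × $6,960 = $34,800. income exceeds $334,500 by $83,750, which is 210 full-or-partial $400 increments; reduction = 210 × $120 = $25,200, leaving $9,600.
Heating Assistance Credit: $418,250 is at or above $405,300, so the credit is $0.
Total: $9,600 + $0 = $9,600.

$9,600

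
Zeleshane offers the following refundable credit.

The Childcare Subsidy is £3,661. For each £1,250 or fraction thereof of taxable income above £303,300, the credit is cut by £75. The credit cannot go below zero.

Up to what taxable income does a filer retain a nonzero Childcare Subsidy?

£363,300

After 48 increments the reduction is 48 × £75 = £3,600, leaving £61; one more increment wipes it out. Increment 48 ends at excess 48 × £1,250 = £60,000, so the highest qualifying income is £303,300 + £60,000 = £363,300.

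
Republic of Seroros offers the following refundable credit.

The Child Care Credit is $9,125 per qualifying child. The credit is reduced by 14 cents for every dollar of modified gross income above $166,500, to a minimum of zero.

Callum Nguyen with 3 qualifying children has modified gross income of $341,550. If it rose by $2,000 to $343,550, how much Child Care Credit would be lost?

$280

At $341,550 — base = 3 × $9,125 = $27,375. 14% of the $175,050 excess over $166,500 is $24,507; credit = $27,375 − $24,507 = $2,868.
At $343,550 — base = 3 × $9,125 = $27,375. 14% of the $177,050 excess over $166,500 is $24,787; credit = $27,375 − $24,787 = $2,588.
Lost: $2,868 − $2,588 = $280.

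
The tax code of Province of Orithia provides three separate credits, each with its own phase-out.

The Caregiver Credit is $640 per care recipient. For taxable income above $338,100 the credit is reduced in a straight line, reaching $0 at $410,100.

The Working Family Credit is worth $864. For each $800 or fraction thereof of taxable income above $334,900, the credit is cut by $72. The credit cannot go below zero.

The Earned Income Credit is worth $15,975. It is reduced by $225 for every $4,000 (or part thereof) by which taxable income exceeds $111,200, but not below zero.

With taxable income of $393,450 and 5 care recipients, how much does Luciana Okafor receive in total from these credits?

$740

Caregiver Credit: base = 5 × $640 = $3,200. $393,450 is $55,350 into a $72,000 phase-out range, leaving 16,650/72,000 of the credit: $3,200 × 16,650/72,000 = $740.
Working Family Credit: income exceeds $334,900 by $58,550 → 74 increments × $72 = $5,328 ≥ base, so the credit is $0.
Earned Income Credit: income exceeds $111,200 by $282,250 → 71 increments × $225 = $15,975 ≥ base, so the credit is $0.
Total: $740 + $0 + $0 = $740.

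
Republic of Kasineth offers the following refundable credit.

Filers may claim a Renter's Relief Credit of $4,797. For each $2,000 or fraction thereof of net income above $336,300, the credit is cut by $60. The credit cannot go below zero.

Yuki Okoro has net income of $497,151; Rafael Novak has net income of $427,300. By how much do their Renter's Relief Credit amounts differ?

Yuki ($497,151): Renter's Relief Credit: income exceeds $336,300 by $160,851 → 81 increments × $60 = $4,860 ≥ base, so the credit is $0.
Rafael ($427,300): Renter's Relief Credit: income exceeds $336,300 by $91,000, which is 46 full-or-partial $2,000 increments; reduction = 46 × $60 = $2,760, leaving $2,037.
Difference: |$0 − $2,037| = $2,037.

$2,037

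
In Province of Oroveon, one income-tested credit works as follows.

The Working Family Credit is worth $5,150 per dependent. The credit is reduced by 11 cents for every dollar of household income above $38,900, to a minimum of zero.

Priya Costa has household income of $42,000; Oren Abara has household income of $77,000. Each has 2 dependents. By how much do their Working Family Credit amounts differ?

$3,850

Priya ($42,000): Working Family Credit: base = 2 × $5,150 = $10,300. 11% of the $3,100 excess over $38,900 is $341; credit = $10,300 − $341 = $9,959.
Oren ($77,000): Working Family Credit: base = 2 × $5,150 = $10,300. 11% of the $38,100 excess over $38,900 is $4,191; credit = $10,300 − $4,191 = $6,109.
Difference: |$9,959 − $6,109| = $3,850.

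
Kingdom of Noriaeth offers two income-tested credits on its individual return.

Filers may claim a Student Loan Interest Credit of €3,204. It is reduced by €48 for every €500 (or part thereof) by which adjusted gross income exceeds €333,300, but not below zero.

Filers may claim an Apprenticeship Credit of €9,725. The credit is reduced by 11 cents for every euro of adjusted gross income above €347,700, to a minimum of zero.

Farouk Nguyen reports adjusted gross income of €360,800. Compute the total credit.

€8,848

Student Loan Interest Credit: income exceeds €333,300 by €27,500, which is 55 full-or-partial €500 increments; reduction = 55 × €48 = €2,640, leaving €564.
Apprenticeship Credit: 11% of the €13,100 excess over €347,700 is €1,441; credit = €9,725 − €1,441 = €8,284.
Total: €564 + €8,284 = €8,848.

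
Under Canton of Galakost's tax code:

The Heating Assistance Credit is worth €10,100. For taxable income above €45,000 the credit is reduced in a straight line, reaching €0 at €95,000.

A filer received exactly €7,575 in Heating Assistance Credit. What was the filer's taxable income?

€57,500

€7,575 is 7,575/10,100 of the full €10,100, so 2,525/10,100 of the €50,000 range has been used: income = €45,000 + €50,000 × 2,525/10,100 = €57,500.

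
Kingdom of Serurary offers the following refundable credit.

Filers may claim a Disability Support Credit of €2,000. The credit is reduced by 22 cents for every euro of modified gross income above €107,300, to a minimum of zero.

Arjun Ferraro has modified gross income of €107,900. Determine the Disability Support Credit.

€1,868

Disability Support Credit: 22% of the €600 excess over €107,300 is €132; credit = €2,000 − €132 = €1,868.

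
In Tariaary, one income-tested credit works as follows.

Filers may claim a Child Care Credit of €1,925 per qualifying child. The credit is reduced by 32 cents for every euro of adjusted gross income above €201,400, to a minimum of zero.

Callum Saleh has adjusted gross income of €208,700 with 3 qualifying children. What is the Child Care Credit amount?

€3,439

Child Care Credit: base = 3 × €1,925 = €5,775. 32% of the €7,300 excess over €201,400 is €2,336; credit = €5,775 − €2,336 = €3,439.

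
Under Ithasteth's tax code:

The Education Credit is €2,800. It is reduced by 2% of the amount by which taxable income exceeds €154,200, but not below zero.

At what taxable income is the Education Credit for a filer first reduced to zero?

The credit falls by 2% of each euro above €154,200, so it reaches zero when the excess is €2,800 / 2% = €140,000: income = €154,200 + €140,000 = €294,200.

€294,200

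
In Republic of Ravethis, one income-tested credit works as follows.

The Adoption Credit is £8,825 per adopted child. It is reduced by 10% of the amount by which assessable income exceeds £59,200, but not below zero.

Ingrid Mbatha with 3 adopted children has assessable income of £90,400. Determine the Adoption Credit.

Adoption Credit: base = 3 × £8,825 = £26,475. 10% of the £31,200 excess over £59,200 is £3,120; credit = £26,475 − £3,120 = £23,355.

£23,355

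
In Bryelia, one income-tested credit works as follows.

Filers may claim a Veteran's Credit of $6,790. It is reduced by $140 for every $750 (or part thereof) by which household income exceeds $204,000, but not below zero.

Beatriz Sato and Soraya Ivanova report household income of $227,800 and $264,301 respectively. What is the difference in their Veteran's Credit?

Beatriz ($227,800): Veteran's Credit: income exceeds $204,000 by $23,800, which is 32 full-or-partial $750 increments; reduction = 32 × $140 = $4,480, leaving $2,310.
Soraya ($264,301): Veteran's Credit: income exceeds $204,000 by $60,301 → 81 increments × $140 = $11,340 ≥ base, so the credit is $0.
Difference: |$2,310 − $0| = $2,310.

$2,310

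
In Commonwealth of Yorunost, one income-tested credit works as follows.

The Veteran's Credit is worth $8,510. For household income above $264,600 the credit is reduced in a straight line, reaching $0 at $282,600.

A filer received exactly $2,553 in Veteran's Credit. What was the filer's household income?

$2,553 is 2,553/8,510 of the full $8,510, so 5,957/8,510 of the $18,000 range has been used: income = $264,600 + $18,000 × 5,957/8,510 = $277,200.

$277,200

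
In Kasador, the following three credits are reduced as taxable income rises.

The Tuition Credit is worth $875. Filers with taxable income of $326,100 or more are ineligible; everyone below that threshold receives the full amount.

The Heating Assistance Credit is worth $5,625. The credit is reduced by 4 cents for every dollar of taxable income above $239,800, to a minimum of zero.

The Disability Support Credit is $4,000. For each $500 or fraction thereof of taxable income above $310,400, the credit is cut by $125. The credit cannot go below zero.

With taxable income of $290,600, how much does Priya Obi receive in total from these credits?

Tuition Credit: $290,600 is below the $326,100 cutoff, so the full $875 applies.
Heating Assistance Credit: 4% of the $50,800 excess over $239,800 is $2,032; credit = $5,625 − $2,032 = $3,593.
Disability Support Credit: $290,600 is at or below the $310,400 threshold, so the full $4,000 applies.
Total: $875 + $3,593 + $4,000 = $8,468.

$8,468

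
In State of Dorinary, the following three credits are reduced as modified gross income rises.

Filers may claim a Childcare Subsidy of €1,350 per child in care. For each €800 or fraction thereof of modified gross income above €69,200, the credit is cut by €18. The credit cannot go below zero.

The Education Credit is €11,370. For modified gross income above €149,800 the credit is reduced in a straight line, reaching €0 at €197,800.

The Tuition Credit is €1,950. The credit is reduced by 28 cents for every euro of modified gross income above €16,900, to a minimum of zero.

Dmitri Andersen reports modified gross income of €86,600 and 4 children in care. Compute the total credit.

€16,374

Childcare Subsidy: base = 4 × €1,350 = €5,400. income exceeds €69,200 by €17,400, which is 22 full-or-partial €800 increments; reduction = 22 × €18 = €396, leaving €5,004.
Education Credit: €86,600 is at or below the €149,800 threshold, so the full €11,370 applies.
Tuition Credit: 28% of the €69,700 excess over €16,900 is €19,516 ≥ base, so the credit is €0.
Total: €5,004 + €11,370 + €0 = €16,374.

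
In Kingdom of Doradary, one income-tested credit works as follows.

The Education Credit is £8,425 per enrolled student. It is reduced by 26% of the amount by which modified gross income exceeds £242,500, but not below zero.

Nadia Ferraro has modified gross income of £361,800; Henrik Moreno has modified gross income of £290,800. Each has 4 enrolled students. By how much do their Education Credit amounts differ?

£18,460

Nadia (£361,800): Education Credit: base = 4 × £8,425 = £33,700. 26% of the £119,300 excess over £242,500 is £31,018; credit = £33,700 − £31,018 = £2,682.
Henrik (£290,800): Education Credit: base = 4 × £8,425 = £33,700. 26% of the £48,300 excess over £242,500 is £12,558; credit = £33,700 − £12,558 = £21,142.
Difference: |£2,682 − £21,142| = £18,460.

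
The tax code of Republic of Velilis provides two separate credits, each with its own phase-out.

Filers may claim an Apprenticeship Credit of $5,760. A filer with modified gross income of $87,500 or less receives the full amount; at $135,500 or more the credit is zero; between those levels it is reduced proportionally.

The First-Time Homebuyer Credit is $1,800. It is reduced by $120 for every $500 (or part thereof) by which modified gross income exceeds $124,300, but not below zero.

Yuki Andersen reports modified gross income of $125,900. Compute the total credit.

Apprenticeship Credit: $125,900 is $38,400 into a $48,000 phase-out range, leaving 9,600/48,000 of the credit: $5,760 × 9,600/48,000 = $1,152.
First-Time Homebuyer Credit: income exceeds $124,300 by $1,600, which is 4 full-or-partial $500 increments; reduction = 4 × $120 = $480, leaving $1,320.
Total: $1,152 + $1,320 = $2,472.

$2,472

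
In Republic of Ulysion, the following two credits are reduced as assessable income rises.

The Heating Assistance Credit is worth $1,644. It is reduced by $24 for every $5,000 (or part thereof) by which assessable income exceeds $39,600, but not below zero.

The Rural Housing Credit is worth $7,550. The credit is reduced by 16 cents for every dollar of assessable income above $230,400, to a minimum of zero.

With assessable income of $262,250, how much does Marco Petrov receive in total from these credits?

$3,018

Heating Assistance Credit: income exceeds $39,600 by $222,650, which is 45 full-or-partial $5,000 increments; reduction = 45 × $24 = $1,080, leaving $564.
Rural Housing Credit: 16% of the $31,850 excess over $230,400 is $5,096; credit = $7,550 − $5,096 = $2,454.
Total: $564 + $2,454 = $3,018.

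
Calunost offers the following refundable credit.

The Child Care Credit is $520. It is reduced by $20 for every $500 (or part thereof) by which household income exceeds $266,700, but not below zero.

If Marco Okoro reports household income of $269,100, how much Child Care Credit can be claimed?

Child Care Credit: income exceeds $266,700 by $2,400, which is 5 full-or-partial $500 increments; reduction = 5 × $20 = $100, leaving $420.

$420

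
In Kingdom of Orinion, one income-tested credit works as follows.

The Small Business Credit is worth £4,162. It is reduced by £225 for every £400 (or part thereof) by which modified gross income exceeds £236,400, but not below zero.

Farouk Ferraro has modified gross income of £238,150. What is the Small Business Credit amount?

Small Business Credit: income exceeds £236,400 by £1,750, which is 5 full-or-partial £400 increments; reduction = 5 × £225 = £1,125, leaving £3,037.

£3,037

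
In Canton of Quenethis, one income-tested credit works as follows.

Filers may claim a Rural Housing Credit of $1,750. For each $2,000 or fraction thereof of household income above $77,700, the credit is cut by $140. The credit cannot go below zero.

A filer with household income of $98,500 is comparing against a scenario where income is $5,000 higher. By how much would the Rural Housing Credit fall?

$210

At $98,500 — income exceeds $77,700 by $20,800, which is 11 full-or-partial $2,000 increments; reduction = 11 × $140 = $1,540, leaving $210.
At $103,500 — income exceeds $77,700 by $25,800 → 13 increments × $140 = $1,820 ≥ base, so the credit is $0.
Lost: $210 − $0 = $210.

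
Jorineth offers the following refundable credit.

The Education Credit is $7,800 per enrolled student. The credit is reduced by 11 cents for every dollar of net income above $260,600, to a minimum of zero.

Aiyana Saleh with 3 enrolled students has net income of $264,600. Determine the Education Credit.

Education Credit: base = 3 × $7,800 = $23,400. 11% of the $4,000 excess over $260,600 is $440; credit = $23,400 − $440 = $22,960.

$22,960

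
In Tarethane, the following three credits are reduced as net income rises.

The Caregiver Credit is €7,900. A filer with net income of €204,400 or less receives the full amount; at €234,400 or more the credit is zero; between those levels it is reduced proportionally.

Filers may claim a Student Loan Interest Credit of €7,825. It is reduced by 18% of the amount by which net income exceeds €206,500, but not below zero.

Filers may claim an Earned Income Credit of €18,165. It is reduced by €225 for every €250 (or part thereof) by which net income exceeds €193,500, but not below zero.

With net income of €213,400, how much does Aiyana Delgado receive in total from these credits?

Caregiver Credit: €213,400 is €9,000 into a €30,000 phase-out range, leaving 21,000/30,000 of the credit: €7,900 × 21,000/30,000 = €5,530.
Student Loan Interest Credit: 18% of the €6,900 excess over €206,500 is €1,242; credit = €7,825 − €1,242 = €6,583.
Earned Income Credit: income exceeds €193,500 by €19,900, which is 80 full-or-partial €250 increments; reduction = 80 × €225 = €18,000, leaving €165.
Total: €5,530 + €6,583 + €165 = €12,278.

€12,278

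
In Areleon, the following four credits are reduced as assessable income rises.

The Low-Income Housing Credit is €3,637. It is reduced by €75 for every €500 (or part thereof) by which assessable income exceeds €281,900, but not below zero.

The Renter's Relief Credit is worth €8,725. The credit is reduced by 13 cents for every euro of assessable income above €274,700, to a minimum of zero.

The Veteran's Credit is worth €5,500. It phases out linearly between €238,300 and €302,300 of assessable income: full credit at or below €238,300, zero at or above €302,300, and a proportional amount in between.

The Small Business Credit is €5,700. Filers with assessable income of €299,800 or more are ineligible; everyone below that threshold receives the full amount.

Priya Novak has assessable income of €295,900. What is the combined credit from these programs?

Low-Income Housing Credit: income exceeds €281,900 by €14,000, which is 28 full-or-partial €500 increments; reduction = 28 × €75 = €2,100, leaving €1,537.
Renter's Relief Credit: 13% of the €21,200 excess over €274,700 is €2,756; credit = €8,725 − €2,756 = €5,969.
Veteran's Credit: €295,900 is €57,600 into a €64,000 phase-out range, leaving 6,400/64,000 of the credit: €5,500 × 6,400/64,000 = €550.
Small Business Credit: €295,900 is below the €299,800 cutoff, so the full €5,700 applies.
Total: €1,537 + €5,969 + €550 + €5,700 = €13,756.

€13,756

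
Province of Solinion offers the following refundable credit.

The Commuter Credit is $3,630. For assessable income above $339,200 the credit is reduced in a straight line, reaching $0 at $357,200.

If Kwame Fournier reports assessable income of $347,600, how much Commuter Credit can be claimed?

Commuter Credit: $347,600 is $8,400 into a $18,000 phase-out range, leaving 9,600/18,000 of the credit: $3,630 × 9,600/18,000 = $1,936.

$1,936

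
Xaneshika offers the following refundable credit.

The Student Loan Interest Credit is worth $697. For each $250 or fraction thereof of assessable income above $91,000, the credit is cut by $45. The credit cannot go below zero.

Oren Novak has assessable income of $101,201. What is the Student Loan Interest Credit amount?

Student Loan Interest Credit: income exceeds $91,000 by $10,201 → 41 increments × $45 = $1,845 ≥ base, so the credit is $0.

$0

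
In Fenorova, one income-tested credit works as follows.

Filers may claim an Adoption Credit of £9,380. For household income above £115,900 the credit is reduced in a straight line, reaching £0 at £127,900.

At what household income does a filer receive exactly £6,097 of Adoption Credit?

£120,100

£6,097 is 6,097/9,380 of the full £9,380, so 3,283/9,380 of the £12,000 range has been used: income = £115,900 + £12,000 × 3,283/9,380 = £120,100.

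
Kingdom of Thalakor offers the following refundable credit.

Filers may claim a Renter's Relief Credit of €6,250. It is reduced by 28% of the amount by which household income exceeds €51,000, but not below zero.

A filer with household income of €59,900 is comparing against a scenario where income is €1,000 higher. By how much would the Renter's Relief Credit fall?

€280

At €59,900 — 28% of the €8,900 excess over €51,000 is €2,492; credit = €6,250 − €2,492 = €3,758.
At €60,900 — 28% of the €9,900 excess over €51,000 is €2,772; credit = €6,250 − €2,772 = €3,478.
Lost: €3,758 − €3,478 = €280.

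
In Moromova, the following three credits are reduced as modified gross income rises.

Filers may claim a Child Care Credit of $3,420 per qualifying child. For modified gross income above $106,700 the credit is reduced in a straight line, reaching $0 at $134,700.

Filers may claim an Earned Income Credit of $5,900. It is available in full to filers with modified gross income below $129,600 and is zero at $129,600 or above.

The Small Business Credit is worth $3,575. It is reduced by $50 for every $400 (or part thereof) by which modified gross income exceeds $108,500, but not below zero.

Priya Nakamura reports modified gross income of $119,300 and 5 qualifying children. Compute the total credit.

Child Care Credit: base = 5 × $3,420 = $17,100. $119,300 is $12,600 into a $28,000 phase-out range, leaving 15,400/28,000 of the credit: $17,100 × 15,400/28,000 = $9,405.
Earned Income Credit: $119,300 is below the $129,600 cutoff, so the full $5,900 applies.
Small Business Credit: income exceeds $108,500 by $10,800, which is 27 full-or-partial $400 increments; reduction = 27 × $50 = $1,350, leaving $2,225.
Total: $9,405 + $5,900 + $2,225 = $17,530.

$17,530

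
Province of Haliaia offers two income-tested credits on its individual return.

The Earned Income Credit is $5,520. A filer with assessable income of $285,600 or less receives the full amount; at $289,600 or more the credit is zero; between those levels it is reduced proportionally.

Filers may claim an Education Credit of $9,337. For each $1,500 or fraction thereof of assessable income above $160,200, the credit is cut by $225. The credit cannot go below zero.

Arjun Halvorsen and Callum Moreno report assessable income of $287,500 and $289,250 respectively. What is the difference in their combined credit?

Arjun ($287,500): Earned Income Credit: $287,500 is $1,900 into a $4,000 phase-out range, leaving 2,100/4,000 of the credit: $5,520 × 2,100/4,000 = $2,898. Education Credit: income exceeds $160,200 by $127,300 → 85 increments × $225 = $19,125 ≥ base, so the credit is $0. total $2,898 + $0 = $2,898
Callum ($289,250): Earned Income Credit: $289,250 is $3,650 into a $4,000 phase-out range, leaving 350/4,000 of the credit: $5,520 × 350/4,000 = $483. Education Credit: income exceeds $160,200 by $129,050 → 87 increments × $225 = $19,575 ≥ base, so the credit is $0. total $483 + $0 = $483
Difference: |$2,898 − $483| = $2,415.

$2,415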